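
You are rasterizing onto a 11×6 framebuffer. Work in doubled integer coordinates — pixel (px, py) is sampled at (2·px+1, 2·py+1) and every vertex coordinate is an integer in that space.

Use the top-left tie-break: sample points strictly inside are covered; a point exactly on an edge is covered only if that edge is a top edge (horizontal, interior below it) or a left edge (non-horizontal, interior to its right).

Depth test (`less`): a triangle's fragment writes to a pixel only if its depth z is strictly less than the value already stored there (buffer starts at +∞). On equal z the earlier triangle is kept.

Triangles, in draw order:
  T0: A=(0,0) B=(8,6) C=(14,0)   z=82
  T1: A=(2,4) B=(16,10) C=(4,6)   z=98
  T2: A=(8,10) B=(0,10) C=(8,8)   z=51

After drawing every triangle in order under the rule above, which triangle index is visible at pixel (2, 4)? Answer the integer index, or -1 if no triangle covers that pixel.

T0:
  2·area = 84  (B↔C swapped to make it positive)
  edge (0, 0)→(14, 0): d=(14,0) top-left  bias=+0
  edge (14, 0)→(8, 6): d=(-6,6) right/bottom  bias=-1
  edge (8, 6)→(0, 0): d=(-8,-6) top-left  bias=+0
    (1,0)@(3, 1): e=[14,60,10] → █
    (2,0)@(5, 1): e=[14,48,22] → █
    (3,0)@(7, 1): e=[14,36,34] → █
    (4,0)@(9, 1): e=[14,24,46] → █
    (5,0)@(11, 1): e=[14,12,58] → █
    (6,0)@(13, 1): e=[14,0,70] → ·  [on edge]
    (1,1)@(3, 3): e=[42,48,-6] → ·
    (2,1)@(5, 3): e=[42,36,6] → █
    (5,1)@(11, 3): e=[42,0,42] → ·  [on edge]
    (2,2)@(5, 5): e=[70,24,-10] → ·
    (3,2)@(7, 5): e=[70,12,2] → █
    (4,2)@(9, 5): e=[70,0,14] → ·  [on edge]
    (3,3)@(7, 7): e=[98,0,-14] → ·  [on edge]
    (2,4)@(5, 9): e=[126,0,-42] → ·  [on edge]
    (1,5)@(3, 11): e=[154,0,-70] → ·  [on edge]
  covered (9 px):
    · █ █ █ █ █ · · · · ·
    · · █ █ █ · · · · · ·
    · · · █ · · · · · · ·
    · · · · · · · · · · ·
    · · · · · · · · · · ·
    · · · · · · · · · · ·
T1:
  2·area = 16
  edge (2, 4)→(16, 10): d=(14,6) right/bottom  bias=-1
  edge (16, 10)→(4, 6): d=(-12,-4) top-left  bias=+0
  edge (4, 6)→(2, 4): d=(-2,-2) top-left  bias=+0
    (0,1)@(1, 3): e=[-8,24,0] → ·  [on edge]
    (0,2)@(1, 5): e=[20,0,-4] → ·  [on edge]
    (1,2)@(3, 5): e=[8,8,0] → █  [on edge]
    (2,2)@(5, 5): e=[-4,16,4] → ·
    (1,3)@(3, 7): e=[36,-16,-4] → ·
    (2,3)@(5, 7): e=[24,-8,0] → ·  [on edge]
    (3,3)@(7, 7): e=[12,0,4] → █  [on edge]
    (4,3)@(9, 7): e=[0,8,8] → ·  [on edge]
    (3,4)@(7, 9): e=[40,-24,0] → ·  [on edge]
    (6,4)@(13, 9): e=[4,0,12] → █  [on edge]
    (7,4)@(15, 9): e=[-8,8,16] → ·
    (4,5)@(9, 11): e=[56,-40,0] → ·  [on edge]
    (9,5)@(19, 11): e=[-4,0,20] → ·  [on edge]
  covered (3 px):
    · · · · · · · · · · ·
    · · · · · · · · · · ·
    · █ · · · · · · · · ·
    · · · █ · · · · · · ·
    · · · · · · █ · · · ·
    · · · · · · · · · · ·
T2:
  2·area = 16
  edge (8, 10)→(0, 10): d=(-8,0) right/bottom  bias=-1
  edge (0, 10)→(8, 8): d=(8,-2) top-left  bias=+0
  edge (8, 8)→(8, 10): d=(0,2) right/bottom  bias=-1
    (2,4)@(5, 9): e=[8,2,6] → █
    (3,4)@(7, 9): e=[8,6,2] → █
    (4,4)@(9, 9): e=[8,10,-2] → ·
    (2,5)@(5, 11): e=[-8,18,6] → ·
    (3,5)@(7, 11): e=[-8,22,2] → ·
  covered (2 px):
    · · · · · · · · · · ·
    · · · · · · · · · · ·
    · · · · · · · · · · ·
    · · · · · · · · · · ·
    · · █ █ · · · · · · ·
    · · · · · · · · · · ·

Z-buffer (winner per pixel, '.' = empty):
  . 0 0 0 0 0 . . . . .
  . . 0 0 0 . . . . . .
  . 1 . 0 . . . . . . .
  . . . 1 . . . . . . .
  . . 2 2 . . 1 . . . .
  . . . . . . . . . . .

Final: 2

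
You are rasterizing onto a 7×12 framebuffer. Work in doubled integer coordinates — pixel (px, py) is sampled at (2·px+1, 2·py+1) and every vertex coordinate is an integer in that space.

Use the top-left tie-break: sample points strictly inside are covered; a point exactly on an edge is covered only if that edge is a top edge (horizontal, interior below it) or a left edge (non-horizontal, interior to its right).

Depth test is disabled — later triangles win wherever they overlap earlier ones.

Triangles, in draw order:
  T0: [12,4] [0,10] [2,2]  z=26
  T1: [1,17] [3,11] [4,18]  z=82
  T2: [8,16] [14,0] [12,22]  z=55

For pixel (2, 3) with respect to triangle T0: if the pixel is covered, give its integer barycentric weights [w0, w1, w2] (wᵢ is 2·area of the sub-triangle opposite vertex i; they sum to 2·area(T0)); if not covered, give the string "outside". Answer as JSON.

T0:
  2·area = 84
  edge (12, 4)→(0, 10): d=(-12,6) right/bottom  bias=-1
  edge (0, 10)→(2, 2): d=(2,-8) top-left  bias=+0
  edge (2, 2)→(12, 4): d=(10,2) right/bottom  bias=-1
    (1,1)@(3, 3): e=[66,10,8] → X
    (2,1)@(5, 3): e=[54,26,4] → X
    (3,1)@(7, 3): e=[42,42,0] → .  [on edge]
    (1,2)@(3, 5): e=[42,14,28] → X
    (3,2)@(7, 5): e=[18,46,20] → X
    (4,2)@(9, 5): e=[6,62,16] → X
    (5,2)@(11, 5): e=[-6,78,12] → .
    (0,3)@(1, 7): e=[30,2,52] → X
    (3,3)@(7, 7): e=[-6,50,40] → .
    (4,3)@(9, 7): e=[-18,66,36] → .
    (0,4)@(1, 9): e=[6,6,72] → X
    (1,4)@(3, 9): e=[-6,22,68] → .
  covered (10 px):
    . . . . . . .
    . X X . . . .
    . X X X X . .
    X X X . . . .
    X . . . . . .
    . . . . . . .
    . . . . . . .
    . . . . . . .
    . . . . . . .
    . . . . . . .
    . . . . . . .
    . . . . . . .
T1:
  2·area = 20
  edge (1, 17)→(3, 11): d=(2,-6) top-left  bias=+0
  edge (3, 11)→(4, 18): d=(1,7) right/bottom  bias=-1
  edge (4, 18)→(1, 17): d=(-3,-1) top-left  bias=+0
    (2,2)@(5, 5): e=[0,-20,40] → .  [on edge]
    (1,5)@(3, 11): e=[0,0,20] → .  [on edge]
    (1,6)@(3, 13): e=[4,2,14] → X
    (2,6)@(5, 13): e=[16,-12,16] → .
    (1,7)@(3, 15): e=[8,4,8] → X
    (2,7)@(5, 15): e=[20,-10,10] → .
    (0,8)@(1, 17): e=[0,20,0] → X  [on edge]
    (2,8)@(5, 17): e=[24,-8,4] → .
    (0,9)@(1, 19): e=[4,22,-6] → .
    (1,9)@(3, 19): e=[16,8,-4] → .
    (3,9)@(7, 19): e=[40,-20,0] → .  [on edge]
    (6,10)@(13, 21): e=[80,-60,0] → .  [on edge]
  covered (4 px):
    . . . . . . .
    . . . . . . .
    . . . . . . .
    . . . . . . .
    . . . . . . .
    . . . . . . .
    . X . . . . .
    . X . . . . .
    X X . . . . .
    . . . . . . .
    . . . . . . .
    . . . . . . .
T2:
  2·area = 100
  edge (8, 16)→(14, 0): d=(6,-16) top-left  bias=+0
  edge (14, 0)→(12, 22): d=(-2,22) right/bottom  bias=-1
  edge (12, 22)→(8, 16): d=(-4,-6) top-left  bias=+0
    (6,1)@(13, 3): e=[2,16,82] → X
    (6,2)@(13, 5): e=[14,12,74] → X
    (6,3)@(13, 7): e=[26,8,66] → X
    (5,4)@(11, 9): e=[6,48,46] → X
    (5,5)@(11, 11): e=[18,44,38] → X
    (6,5)@(13, 11): e=[50,0,50] → .  [on edge]
    (5,6)@(11, 13): e=[30,40,30] → X
    (6,6)@(13, 13): e=[62,-4,42] → .
    (4,7)@(9, 15): e=[10,80,10] → X
    (6,7)@(13, 15): e=[74,-8,34] → .
    (4,8)@(9, 17): e=[22,76,2] → X
    (6,8)@(13, 17): e=[86,-12,26] → .
  covered (12 px):
    . . . . . . .
    . . . . . . X
    . . . . . . X
    . . . . . . X
    . . . . . X X
    . . . . . X .
    . . . . . X .
    . . . . X X .
    . . . . X X .
    . . . . . X .
    . . . . . . .
    . . . . . . .

Result: [34,44,6]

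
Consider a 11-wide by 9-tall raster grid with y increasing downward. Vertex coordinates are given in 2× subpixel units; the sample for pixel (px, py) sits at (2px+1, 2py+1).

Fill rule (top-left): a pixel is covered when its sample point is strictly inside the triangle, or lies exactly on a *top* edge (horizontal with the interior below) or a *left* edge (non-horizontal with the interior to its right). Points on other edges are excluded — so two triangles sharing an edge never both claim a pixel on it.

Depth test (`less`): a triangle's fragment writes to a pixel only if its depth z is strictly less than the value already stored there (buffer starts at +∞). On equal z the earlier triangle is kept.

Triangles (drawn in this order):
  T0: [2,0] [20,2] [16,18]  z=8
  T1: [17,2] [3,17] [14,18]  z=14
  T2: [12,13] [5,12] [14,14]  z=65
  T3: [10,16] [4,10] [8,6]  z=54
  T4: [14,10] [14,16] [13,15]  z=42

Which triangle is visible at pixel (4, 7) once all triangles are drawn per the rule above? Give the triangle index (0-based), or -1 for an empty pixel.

T0:
  2·area = 296
  edge (2, 0)→(20, 2): d=(18,2) right/bottom  bias=-1
  edge (20, 2)→(16, 18): d=(-4,16) right/bottom  bias=-1
  edge (16, 18)→(2, 0): d=(-14,-18) top-left  bias=+0
    (1,0)@(3, 1): e=[16,276,4] → █
    (2,0)@(5, 1): e=[12,244,40] → █
    (3,0)@(7, 1): e=[8,212,76] → █
    (4,0)@(9, 1): e=[4,180,112] → █
    (5,0)@(11, 1): e=[0,148,148] → ·  [on edge]
    (1,1)@(3, 3): e=[52,268,-24] → ·
    (2,1)@(5, 3): e=[48,236,12] → █
    (5,1)@(11, 3): e=[36,140,120] → █
    (6,1)@(13, 3): e=[32,108,156] → █
    (7,1)@(15, 3): e=[28,76,192] → █
    (8,1)@(17, 3): e=[24,44,228] → █
    (9,1)@(19, 3): e=[20,12,264] → █
    (4,4)@(9, 9): e=[148,148,0] → █  [on edge]
  covered (37 px):
    · █ █ █ █ · · · · · ·
    · · █ █ █ █ █ █ █ █ ·
    · · · █ █ █ █ █ █ █ ·
    · · · · █ █ █ █ █ · ·
    · · · · █ █ █ █ █ · ·
    · · · · · █ █ █ █ · ·
    · · · · · · █ █ █ · ·
    · · · · · · · █ · · ·
    · · · · · · · · · · ·
T1:
  2·area = 179  (B↔C swapped to make it positive)
  edge (17, 2)→(14, 18): d=(-3,16) right/bottom  bias=-1
  edge (14, 18)→(3, 17): d=(-11,-1) top-left  bias=+0
  edge (3, 17)→(17, 2): d=(14,-15) top-left  bias=+0
    (7,2)@(15, 5): e=[23,144,12] → █
    (8,2)@(17, 5): e=[-9,146,42] → ·
    (6,3)@(13, 7): e=[49,120,10] → █
    (8,3)@(17, 7): e=[-15,124,70] → ·
    (5,4)@(11, 9): e=[75,96,8] → █
    (8,4)@(17, 9): e=[-21,102,98] → ·
    (4,5)@(9, 11): e=[101,72,6] → █
    (8,5)@(17, 11): e=[-27,80,126] → ·
    (3,6)@(7, 13): e=[127,48,4] → █
    (7,6)@(15, 13): e=[-1,56,124] → ·
    (2,7)@(5, 15): e=[153,24,2] → █
    (7,7)@(15, 15): e=[-7,34,152] → ·
    (1,8)@(3, 17): e=[179,0,0] → █  [on edge]
  covered (25 px):
    · · · · · · · · · · ·
    · · · · · · · · · · ·
    · · · · · · · █ · · ·
    · · · · · · █ █ · · ·
    · · · · · █ █ █ · · ·
    · · · · █ █ █ █ · · ·
    · · · █ █ █ █ · · · ·
    · · █ █ █ █ █ · · · ·
    · █ █ █ █ █ █ · · · ·
T2:
  2·area = 5  (B↔C swapped to make it positive)
  edge (12, 13)→(14, 14): d=(2,1) right/bottom  bias=-1
  edge (14, 14)→(5, 12): d=(-9,-2) top-left  bias=+0
  edge (5, 12)→(12, 13): d=(7,1) right/bottom  bias=-1
    (5,6)@(11, 13): e=[1,3,1] → █
    (6,6)@(13, 13): e=[-1,7,-1] → ·
    (5,7)@(11, 15): e=[5,-15,15] → ·
  covered (1 px):
    · · · · · · · · · · ·
    · · · · · · · · · · ·
    · · · · · · · · · · ·
    · · · · · · · · · · ·
    · · · · · · · · · · ·
    · · · · · · · · · · ·
    · · · · · █ · · · · ·
    · · · · · · · · · · ·
    · · · · · · · · · · ·
T3:
  2·area = 48
  edge (10, 16)→(4, 10): d=(-6,-6) top-left  bias=+0
  edge (4, 10)→(8, 6): d=(4,-4) top-left  bias=+0
  edge (8, 6)→(10, 16): d=(2,10) right/bottom  bias=-1
    (3,0)@(7, 1): e=[72,-24,0] → ·  [on edge]
    (6,0)@(13, 1): e=[108,0,-60] → ·  [on edge]
    (5,1)@(11, 3): e=[84,0,-36] → ·  [on edge]
    (4,2)@(9, 5): e=[60,0,-12] → ·  [on edge]
    (0,3)@(1, 7): e=[0,-24,72] → ·  [on edge]
    (3,3)@(7, 7): e=[36,0,12] → █  [on edge]
    (4,3)@(9, 7): e=[48,8,-8] → ·
    (1,4)@(3, 9): e=[0,-8,56] → ·  [on edge]
    (2,4)@(5, 9): e=[12,0,36] → █  [on edge]
    (4,4)@(9, 9): e=[36,16,-4] → ·
    (1,5)@(3, 11): e=[-12,0,60] → ·  [on edge]
    (2,5)@(5, 11): e=[0,8,40] → █  [on edge]
    (4,5)@(9, 11): e=[24,24,0] → ·  [on edge]
    (0,6)@(1, 13): e=[-36,0,84] → ·  [on edge]
    (3,6)@(7, 13): e=[0,24,24] → █  [on edge]
    (4,7)@(9, 15): e=[0,40,8] → █  [on edge]
    (5,8)@(11, 17): e=[0,56,-8] → ·  [on edge]
  covered (8 px):
    · · · · · · · · · · ·
    · · · · · · · · · · ·
    · · · · · · · · · · ·
    · · · █ · · · · · · ·
    · · █ █ · · · · · · ·
    · · █ █ · · · · · · ·
    · · · █ █ · · · · · ·
    · · · · █ · · · · · ·
    · · · · · · · · · · ·
T4:
  2·area = 6
  edge (14, 10)→(14, 16): d=(0,6) right/bottom  bias=-1
  edge (14, 16)→(13, 15): d=(-1,-1) top-left  bias=+0
  edge (13, 15)→(14, 10): d=(1,-5) top-left  bias=+0
    (0,1)@(1, 3): e=[78,0,-72] → ·  [on edge]
    (1,2)@(3, 5): e=[66,0,-60] → ·  [on edge]
    (7,2)@(15, 5): e=[-6,12,0] → ·  [on edge]
    (2,3)@(5, 7): e=[54,0,-48] → ·  [on edge]
    (3,4)@(7, 9): e=[42,0,-36] → ·  [on edge]
    (4,5)@(9, 11): e=[30,0,-24] → ·  [on edge]
    (5,6)@(11, 13): e=[18,0,-12] → ·  [on edge]
    (6,7)@(13, 15): e=[6,0,0] → █  [on edge]
    (7,7)@(15, 15): e=[-6,2,10] → ·
    (6,8)@(13, 17): e=[6,-2,2] → ·
    (7,8)@(15, 17): e=[-6,0,12] → ·  [on edge]
  covered (1 px):
    · · · · · · · · · · ·
    · · · · · · · · · · ·
    · · · · · · · · · · ·
    · · · · · · · · · · ·
    · · · · · · · · · · ·
    · · · · · · · · · · ·
    · · · · · · · · · · ·
    · · · · · · █ · · · ·
    · · · · · · · · · · ·

Z-buffer (winner per pixel, '.' = empty):
  . 0 0 0 0 . . . . . .
  . . 0 0 0 0 0 0 0 0 .
  . . . 0 0 0 0 0 0 0 .
  . . . 3 0 0 0 0 0 . .
  . . 3 3 0 0 0 0 0 . .
  . . 3 3 1 0 0 0 0 . .
  . . . 1 1 1 0 0 0 . .
  . . 1 1 1 1 1 0 . . .
  . 1 1 1 1 1 1 . . . .

Result: 1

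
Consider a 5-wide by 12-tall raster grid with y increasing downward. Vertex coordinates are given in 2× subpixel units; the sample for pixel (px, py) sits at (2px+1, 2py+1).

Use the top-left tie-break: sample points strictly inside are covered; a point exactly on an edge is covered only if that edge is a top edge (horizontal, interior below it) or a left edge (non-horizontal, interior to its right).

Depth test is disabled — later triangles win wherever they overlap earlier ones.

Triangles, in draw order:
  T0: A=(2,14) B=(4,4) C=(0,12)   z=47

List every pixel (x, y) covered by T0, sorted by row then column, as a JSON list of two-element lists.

T0:
  2·area = 24  (B↔C swapped to make it positive)
  edge (2, 14)→(0, 12): d=(-2,-2) top-left  bias=+0
  edge (0, 12)→(4, 4): d=(4,-8) top-left  bias=+0
  edge (4, 4)→(2, 14): d=(-2,10) right/bottom  bias=-1
    (1,3)@(3, 7): e=[16,4,4] → #
    (2,3)@(5, 7): e=[20,20,-16] → ·
    (1,4)@(3, 9): e=[12,12,0] → ·  [on edge]
    (0,5)@(1, 11): e=[4,4,16] → #
    (1,5)@(3, 11): e=[8,20,-4] → ·
    (0,6)@(1, 13): e=[0,12,12] → #  [on edge]
    (1,6)@(3, 13): e=[4,28,-8] → ·
    (0,7)@(1, 15): e=[-4,20,8] → ·
    (1,7)@(3, 15): e=[0,36,-12] → ·  [on edge]
    (2,8)@(5, 17): e=[0,60,-36] → ·  [on edge]
    (0,9)@(1, 19): e=[-12,36,0] → ·  [on edge]
    (3,9)@(7, 19): e=[0,84,-60] → ·  [on edge]
    (4,10)@(9, 21): e=[0,108,-84] → ·  [on edge]
  covered (3 px):
    · · · · ·
    · · · · ·
    · · · · ·
    · # · · ·
    · · · · ·
    # · · · ·
    # · · · ·
    · · · · ·
    · · · · ·
    · · · · ·
    · · · · ·
    · · · · ·

Final: [[1,3],[0,5],[0,6]]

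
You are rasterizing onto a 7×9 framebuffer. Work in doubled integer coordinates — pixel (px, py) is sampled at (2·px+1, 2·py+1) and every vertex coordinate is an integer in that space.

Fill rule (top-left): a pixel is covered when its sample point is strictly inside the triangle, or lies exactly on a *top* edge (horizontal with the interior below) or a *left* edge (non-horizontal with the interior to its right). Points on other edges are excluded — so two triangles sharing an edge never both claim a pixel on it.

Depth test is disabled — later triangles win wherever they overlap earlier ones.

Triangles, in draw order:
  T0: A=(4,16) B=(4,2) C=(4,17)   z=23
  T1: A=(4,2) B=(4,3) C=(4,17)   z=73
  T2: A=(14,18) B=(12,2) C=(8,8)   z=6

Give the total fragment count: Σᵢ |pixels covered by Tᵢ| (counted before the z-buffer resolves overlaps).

T0:
  degenerate (2·area = 0) — covers nothing
T1:
  degenerate (2·area = 0) — covers nothing
T2:
  2·area = 76  (B↔C swapped to make it positive)
  edge (14, 18)→(8, 8): d=(-6,-10) top-left  bias=+0
  edge (8, 8)→(12, 2): d=(4,-6) top-left  bias=+0
  edge (12, 2)→(14, 18): d=(2,16) right/bottom  bias=-1
    (2,1)@(5, 3): e=[0,-38,114] → ·  [on edge]
    (5,2)@(11, 5): e=[48,6,22] → #
    (6,2)@(13, 5): e=[68,18,-10] → ·
    (4,3)@(9, 7): e=[16,2,58] → #
    (6,3)@(13, 7): e=[56,26,-6] → ·
    (4,4)@(9, 9): e=[4,10,62] → #
    (6,4)@(13, 9): e=[44,34,-2] → ·
    (4,5)@(9, 11): e=[-8,18,66] → ·
    (5,5)@(11, 11): e=[12,30,34] → #
    (6,5)@(13, 11): e=[32,42,2] → #
    (5,6)@(11, 13): e=[0,38,38] → #  [on edge]
    (5,7)@(11, 15): e=[-12,46,42] → ·
  covered (10 px):
    · · · · · · ·
    · · · · · · ·
    · · · · · # ·
    · · · · # # ·
    · · · · # # ·
    · · · · · # #
    · · · · · # #
    · · · · · · #
    · · · · · · ·

Result: 10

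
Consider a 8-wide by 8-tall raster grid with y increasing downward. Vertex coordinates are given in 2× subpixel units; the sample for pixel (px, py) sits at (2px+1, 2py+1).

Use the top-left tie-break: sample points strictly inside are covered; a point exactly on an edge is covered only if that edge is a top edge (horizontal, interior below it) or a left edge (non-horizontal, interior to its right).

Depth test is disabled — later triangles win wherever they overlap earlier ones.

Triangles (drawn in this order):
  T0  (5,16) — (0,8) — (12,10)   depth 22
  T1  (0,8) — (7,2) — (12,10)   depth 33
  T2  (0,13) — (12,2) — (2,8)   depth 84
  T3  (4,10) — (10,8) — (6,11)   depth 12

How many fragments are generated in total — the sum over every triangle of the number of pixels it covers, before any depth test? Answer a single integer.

T0:
  2·area = 86
  edge (5, 16)→(0, 8): d=(-5,-8) top-left  bias=+0
  edge (0, 8)→(12, 10): d=(12,2) right/bottom  bias=-1
  edge (12, 10)→(5, 16): d=(-7,6) right/bottom  bias=-1
    (0,4)@(1, 9): e=[3,10,73] → █
    (1,4)@(3, 9): e=[19,6,61] → █
    (2,4)@(5, 9): e=[35,2,49] → █
    (3,4)@(7, 9): e=[51,-2,37] → ·
    (0,5)@(1, 11): e=[-7,34,59] → ·
    (1,5)@(3, 11): e=[9,30,47] → █
    (3,5)@(7, 11): e=[41,22,23] → █
    (4,5)@(9, 11): e=[57,18,11] → █
    (5,5)@(11, 11): e=[73,14,-1] → ·
    (1,6)@(3, 13): e=[-1,54,33] → ·
    (2,6)@(5, 13): e=[15,50,21] → █
    (4,6)@(9, 13): e=[47,42,-3] → ·
  covered (10 px):
    · · · · · · · ·
    · · · · · · · ·
    · · · · · · · ·
    · · · · · · · ·
    █ █ █ · · · · ·
    · █ █ █ █ · · ·
    · · █ █ · · · ·
    · · █ · · · · ·
T1:
  2·area = 86
  edge (0, 8)→(7, 2): d=(7,-6) top-left  bias=+0
  edge (7, 2)→(12, 10): d=(5,8) right/bottom  bias=-1
  edge (12, 10)→(0, 8): d=(-12,-2) top-left  bias=+0
    (3,1)@(7, 3): e=[7,5,74] → █
    (4,1)@(9, 3): e=[19,-11,78] → ·
    (2,2)@(5, 5): e=[9,31,46] → █
    (4,2)@(9, 5): e=[33,-1,54] → ·
    (1,3)@(3, 7): e=[11,57,18] → █
    (4,3)@(9, 7): e=[47,9,30] → █
    (5,3)@(11, 7): e=[59,-7,34] → ·
    (1,4)@(3, 9): e=[25,67,-6] → ·
    (2,4)@(5, 9): e=[37,51,-2] → ·
    (3,4)@(7, 9): e=[49,35,2] → █
    (5,4)@(11, 9): e=[73,3,10] → █
    (6,4)@(13, 9): e=[85,-13,14] → ·
  covered (10 px):
    · · · · · · · ·
    · · · █ · · · ·
    · · █ █ · · · ·
    · █ █ █ █ · · ·
    · · · █ █ █ · ·
    · · · · · · · ·
    · · · · · · · ·
    · · · · · · · ·
T2:
  2·area = 38  (B↔C swapped to make it positive)
  edge (0, 13)→(2, 8): d=(2,-5) top-left  bias=+0
  edge (2, 8)→(12, 2): d=(10,-6) top-left  bias=+0
  edge (12, 2)→(0, 13): d=(-12,11) right/bottom  bias=-1
    (3,2)@(7, 5): e=[19,0,19] → █  [on edge]
    (4,2)@(9, 5): e=[29,12,-3] → ·
    (2,3)@(5, 7): e=[13,8,17] → █
    (3,3)@(7, 7): e=[23,20,-5] → ·
    (1,4)@(3, 9): e=[7,16,15] → █
    (2,4)@(5, 9): e=[17,28,-7] → ·
    (0,5)@(1, 11): e=[1,24,13] → █
    (1,5)@(3, 11): e=[11,36,-9] → ·
    (0,6)@(1, 13): e=[5,44,-11] → ·
  covered (4 px):
    · · · · · · · ·
    · · · · · · · ·
    · · · █ · · · ·
    · · █ · · · · ·
    · █ · · · · · ·
    █ · · · · · · ·
    · · · · · · · ·
    · · · · · · · ·
T3:
  2·area = 10
  edge (4, 10)→(10, 8): d=(6,-2) top-left  bias=+0
  edge (10, 8)→(6, 11): d=(-4,3) right/bottom  bias=-1
  edge (6, 11)→(4, 10): d=(-2,-1) top-left  bias=+0
    (6,3)@(13, 7): e=[0,-5,15] → ·  [on edge]
    (3,4)@(7, 9): e=[0,5,5] → █  [on edge]
    (4,4)@(9, 9): e=[4,-1,7] → ·
    (0,5)@(1, 11): e=[0,15,-5] → ·  [on edge]
    (3,5)@(7, 11): e=[12,-3,1] → ·
  covered (1 px):
    · · · · · · · ·
    · · · · · · · ·
    · · · · · · · ·
    · · · · · · · ·
    · · · █ · · · ·
    · · · · · · · ·
    · · · · · · · ·
    · · · · · · · ·

Final: 25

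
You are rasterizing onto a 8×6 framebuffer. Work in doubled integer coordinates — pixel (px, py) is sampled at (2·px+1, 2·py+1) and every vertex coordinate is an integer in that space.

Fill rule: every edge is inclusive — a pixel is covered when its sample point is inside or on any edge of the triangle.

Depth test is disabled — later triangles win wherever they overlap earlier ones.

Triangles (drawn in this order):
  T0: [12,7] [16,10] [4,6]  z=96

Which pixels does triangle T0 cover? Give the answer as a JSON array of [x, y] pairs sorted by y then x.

T0:
  2·area = 20
  edge (12, 7)→(16, 10): d=(4,3) inclusive
  edge (16, 10)→(4, 6): d=(-12,-4) inclusive
  edge (4, 6)→(12, 7): d=(8,1) inclusive
    (0,2)@(1, 5): e=[25,0,-5] → .  [on edge]
    (3,3)@(7, 7): e=[15,0,5] → X  [on edge]
    (4,3)@(9, 7): e=[9,8,3] → X
    (5,3)@(11, 7): e=[3,16,1] → X
    (6,3)@(13, 7): e=[-3,24,-1] → .
    (3,4)@(7, 9): e=[23,-24,21] → .
    (4,4)@(9, 9): e=[17,-16,19] → .
    (5,4)@(11, 9): e=[11,-8,17] → .
    (6,4)@(13, 9): e=[5,0,15] → X  [on edge]
    (7,4)@(15, 9): e=[-1,8,13] → .
    (6,5)@(13, 11): e=[13,-24,31] → .
  covered (4 px):
    . . . . . . . .
    . . . . . . . .
    . . . . . . . .
    . . . X X X . .
    . . . . . . X .
    . . . . . . . .

Final: [[3,3],[4,3],[5,3],[6,4]]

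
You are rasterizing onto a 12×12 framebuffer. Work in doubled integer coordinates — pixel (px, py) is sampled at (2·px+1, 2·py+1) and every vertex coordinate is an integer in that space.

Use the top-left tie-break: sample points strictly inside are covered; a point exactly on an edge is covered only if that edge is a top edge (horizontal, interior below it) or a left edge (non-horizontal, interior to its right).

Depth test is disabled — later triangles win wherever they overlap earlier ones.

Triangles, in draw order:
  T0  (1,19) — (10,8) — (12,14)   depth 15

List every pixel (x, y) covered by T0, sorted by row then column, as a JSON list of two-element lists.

T0:
  2·area = 76
  edge (1, 19)→(10, 8): d=(9,-11) top-left  bias=+0
  edge (10, 8)→(12, 14): d=(2,6) right/bottom  bias=-1
  edge (12, 14)→(1, 19): d=(-11,5) right/bottom  bias=-1
    (4,2)@(9, 5): e=[-38,0,114] → ·  [on edge]
    (11,4)@(23, 9): e=[152,-76,0] → ·  [on edge]
    (4,5)@(9, 11): e=[16,12,48] → #
    (5,5)@(11, 11): e=[38,0,38] → ·  [on edge]
    (3,6)@(7, 13): e=[12,28,36] → #
    (5,6)@(11, 13): e=[56,4,16] → #
    (6,6)@(13, 13): e=[78,-8,6] → ·
    (2,7)@(5, 15): e=[8,44,24] → #
    (5,7)@(11, 15): e=[74,8,-6] → ·
    (1,8)@(3, 17): e=[4,60,12] → #
    (3,8)@(7, 17): e=[48,36,-8] → ·
    (4,8)@(9, 17): e=[70,24,-18] → ·
    (6,8)@(13, 17): e=[114,0,-38] → ·  [on edge]
    (0,9)@(1, 19): e=[0,76,0] → ·  [on edge]
    (7,11)@(15, 23): e=[190,0,-114] → ·  [on edge]
  covered (9 px):
    · · · · · · · · · · · ·
    · · · · · · · · · · · ·
    · · · · · · · · · · · ·
    · · · · · · · · · · · ·
    · · · · · · · · · · · ·
    · · · · # · · · · · · ·
    · · · # # # · · · · · ·
    · · # # # · · · · · · ·
    · # # · · · · · · · · ·
    · · · · · · · · · · · ·
    · · · · · · · · · · · ·
    · · · · · · · · · · · ·

Answer: [[4,5],[3,6],[4,6],[5,6],[2,7],[3,7],[4,7],[1,8],[2,8]]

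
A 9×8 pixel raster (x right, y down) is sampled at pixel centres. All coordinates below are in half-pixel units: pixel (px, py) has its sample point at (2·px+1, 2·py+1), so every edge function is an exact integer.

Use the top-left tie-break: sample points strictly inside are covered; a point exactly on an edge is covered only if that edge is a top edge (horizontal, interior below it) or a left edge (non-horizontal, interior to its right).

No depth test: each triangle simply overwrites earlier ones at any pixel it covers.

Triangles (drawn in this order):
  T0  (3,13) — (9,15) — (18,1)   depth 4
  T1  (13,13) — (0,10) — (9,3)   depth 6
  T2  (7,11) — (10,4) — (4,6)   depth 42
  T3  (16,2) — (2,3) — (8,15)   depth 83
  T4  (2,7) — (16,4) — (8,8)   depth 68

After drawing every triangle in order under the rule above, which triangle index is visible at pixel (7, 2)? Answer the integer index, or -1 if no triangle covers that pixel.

T0:
  2·area = 102  (B↔C swapped to make it positive)
  edge (3, 13)→(18, 1): d=(15,-12) top-left  bias=+0
  edge (18, 1)→(9, 15): d=(-9,14) right/bottom  bias=-1
  edge (9, 15)→(3, 13): d=(-6,-2) top-left  bias=+0
    (6,2)@(13, 5): e=[0,34,68] → #  [on edge]
    (7,2)@(15, 5): e=[24,6,72] → #
    (8,2)@(17, 5): e=[48,-22,76] → ·
    (5,3)@(11, 7): e=[6,44,52] → #
    (7,3)@(15, 7): e=[54,-12,60] → ·
    (4,4)@(9, 9): e=[12,54,36] → #
    (6,4)@(13, 9): e=[60,-2,44] → ·
    (3,5)@(7, 11): e=[18,64,20] → #
    (6,5)@(13, 11): e=[90,-20,32] → ·
    (1,6)@(3, 13): e=[0,102,0] → #  [on edge]
    (2,6)@(5, 13): e=[24,74,4] → #
    (5,6)@(11, 13): e=[96,-10,16] → ·
    (4,7)@(9, 15): e=[102,0,0] → ·  [on edge]
  covered (13 px):
    · · · · · · · · ·
    · · · · · · · · ·
    · · · · · · # # ·
    · · · · · # # · ·
    · · · · # # · · ·
    · · · # # # · · ·
    · # # # # · · · ·
    · · · · · · · · ·
T1:
  2·area = 118
  edge (13, 13)→(0, 10): d=(-13,-3) top-left  bias=+0
  edge (0, 10)→(9, 3): d=(9,-7) top-left  bias=+0
  edge (9, 3)→(13, 13): d=(4,10) right/bottom  bias=-1
    (4,1)@(9, 3): e=[118,0,0] → ·  [on edge]
    (3,2)@(7, 5): e=[86,4,28] → #
    (4,2)@(9, 5): e=[92,18,8] → #
    (5,2)@(11, 5): e=[98,32,-12] → ·
    (2,3)@(5, 7): e=[54,8,56] → #
    (5,3)@(11, 7): e=[72,50,-4] → ·
    (1,4)@(3, 9): e=[22,12,84] → #
    (5,4)@(11, 9): e=[46,68,4] → #
    (6,4)@(13, 9): e=[52,82,-16] → ·
    (1,5)@(3, 11): e=[-4,30,92] → ·
    (2,5)@(5, 11): e=[2,44,72] → #
    (6,5)@(13, 11): e=[26,100,-8] → ·
    (6,6)@(13, 13): e=[0,118,0] → ·  [on edge]
  covered (14 px):
    · · · · · · · · ·
    · · · · · · · · ·
    · · · # # · · · ·
    · · # # # · · · ·
    · # # # # # · · ·
    · · # # # # · · ·
    · · · · · · · · ·
    · · · · · · · · ·
T2:
  2·area = 36  (B↔C swapped to make it positive)
  edge (7, 11)→(4, 6): d=(-3,-5) top-left  bias=+0
  edge (4, 6)→(10, 4): d=(6,-2) top-left  bias=+0
  edge (10, 4)→(7, 11): d=(-3,7) right/bottom  bias=-1
    (0,0)@(1, 1): e=[0,-36,72] → ·  [on edge]
    (6,1)@(13, 3): e=[54,0,-18] → ·  [on edge]
    (3,2)@(7, 5): e=[18,0,18] → #  [on edge]
    (4,2)@(9, 5): e=[28,4,4] → #
    (5,2)@(11, 5): e=[38,8,-10] → ·
    (0,3)@(1, 7): e=[-18,0,54] → ·  [on edge]
    (2,3)@(5, 7): e=[2,8,26] → #
    (4,3)@(9, 7): e=[22,16,-2] → ·
    (2,4)@(5, 9): e=[-4,20,20] → ·
    (3,4)@(7, 9): e=[6,24,6] → #
    (4,4)@(9, 9): e=[16,28,-8] → ·
    (3,5)@(7, 11): e=[0,36,0] → ·  [on edge]
  covered (5 px):
    · · · · · · · · ·
    · · · · · · · · ·
    · · · # # · · · ·
    · · # # · · · · ·
    · · · # · · · · ·
    · · · · · · · · ·
    · · · · · · · · ·
    · · · · · · · · ·
T3:
  2·area = 174  (B↔C swapped to make it positive)
  edge (16, 2)→(8, 15): d=(-8,13) right/bottom  bias=-1
  edge (8, 15)→(2, 3): d=(-6,-12) top-left  bias=+0
  edge (2, 3)→(16, 2): d=(14,-1) top-left  bias=+0
    (0,0)@(1, 1): e=[203,0,-29] → ·  [on edge]
    (1,1)@(3, 3): e=[161,12,1] → #
    (2,1)@(5, 3): e=[135,36,3] → #
    (3,1)@(7, 3): e=[109,60,5] → #
    (4,1)@(9, 3): e=[83,84,7] → #
    (5,1)@(11, 3): e=[57,108,9] → #
    (6,1)@(13, 3): e=[31,132,11] → #
    (7,1)@(15, 3): e=[5,156,13] → #
    (8,1)@(17, 3): e=[-21,180,15] → ·
    (1,2)@(3, 5): e=[145,0,29] → #  [on edge]
    (7,2)@(15, 5): e=[-11,144,41] → ·
    (1,3)@(3, 7): e=[129,-12,57] → ·
    (2,4)@(5, 9): e=[87,0,87] → #  [on edge]
    (3,6)@(7, 13): e=[29,0,145] → #  [on edge]
  covered (25 px):
    · · · · · · · · ·
    · # # # # # # # ·
    · # # # # # # · ·
    · · # # # # · · ·
    · · # # # # · · ·
    · · · # # · · · ·
    · · · # # · · · ·
    · · · · · · · · ·
T4:
  2·area = 32
  edge (2, 7)→(16, 4): d=(14,-3) top-left  bias=+0
  edge (16, 4)→(8, 8): d=(-8,4) right/bottom  bias=-1
  edge (8, 8)→(2, 7): d=(-6,-1) top-left  bias=+0
    (6,2)@(13, 5): e=[5,4,23] → #
    (7,2)@(15, 5): e=[11,-4,25] → ·
    (1,3)@(3, 7): e=[3,28,1] → #
    (2,3)@(5, 7): e=[9,20,3] → #
    (3,3)@(7, 7): e=[15,12,5] → #
    (4,3)@(9, 7): e=[21,4,7] → #
    (5,3)@(11, 7): e=[27,-4,9] → ·
    (6,3)@(13, 7): e=[33,-12,11] → ·
    (1,4)@(3, 9): e=[31,12,-11] → ·
    (2,4)@(5, 9): e=[37,4,-9] → ·
    (3,4)@(7, 9): e=[43,-4,-7] → ·
    (4,4)@(9, 9): e=[49,-12,-5] → ·
  covered (5 px):
    · · · · · · · · ·
    · · · · · · · · ·
    · · · · · · # · ·
    · # # # # · · · ·
    · · · · · · · · ·
    · · · · · · · · ·
    · · · · · · · · ·
    · · · · · · · · ·

Z-buffer (winner per pixel, '.' = empty):
  . . . . . . . . .
  . 3 3 3 3 3 3 3 .
  . 3 3 3 3 3 4 0 .
  . 4 4 4 4 3 0 . .
  . 1 3 3 3 3 . . .
  . . 1 3 3 1 . . .
  . 0 0 3 3 . . . .
  . . . . . . . . .

Result: 0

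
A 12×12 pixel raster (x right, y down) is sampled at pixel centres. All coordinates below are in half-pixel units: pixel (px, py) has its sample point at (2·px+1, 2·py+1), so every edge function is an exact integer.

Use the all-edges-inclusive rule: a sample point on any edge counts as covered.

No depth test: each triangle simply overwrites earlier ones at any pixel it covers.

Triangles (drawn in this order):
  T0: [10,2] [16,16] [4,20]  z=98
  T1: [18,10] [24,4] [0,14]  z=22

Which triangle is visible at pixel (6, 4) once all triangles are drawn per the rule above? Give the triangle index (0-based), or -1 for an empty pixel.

T0:
  2·area = 192
  edge (10, 2)→(16, 16): d=(6,14) inclusive
  edge (16, 16)→(4, 20): d=(-12,4) inclusive
  edge (4, 20)→(10, 2): d=(6,-18) inclusive
    (4,2)@(9, 5): e=[32,160,0] → █  [on edge]
    (5,2)@(11, 5): e=[4,152,36] → █
    (6,2)@(13, 5): e=[-24,144,72] → ·
    (4,3)@(9, 7): e=[44,136,12] → █
    (6,3)@(13, 7): e=[-12,120,84] → ·
    (4,4)@(9, 9): e=[56,112,24] → █
    (6,4)@(13, 9): e=[0,96,96] → █  [on edge]
    (7,4)@(15, 9): e=[-28,88,132] → ·
    (3,5)@(7, 11): e=[96,96,0] → █  [on edge]
    (7,5)@(15, 11): e=[-16,64,144] → ·
    (3,6)@(7, 13): e=[108,72,12] → █
    (7,6)@(15, 13): e=[-4,40,156] → ·
    (9,7)@(19, 15): e=[-48,0,240] → ·  [on edge]
    (2,8)@(5, 17): e=[160,32,0] → █  [on edge]
    (6,8)@(13, 17): e=[48,0,144] → █  [on edge]
    (3,9)@(7, 19): e=[144,0,48] → █  [on edge]
    (0,10)@(1, 21): e=[240,0,-48] → ·  [on edge]
    (1,11)@(3, 23): e=[224,-32,0] → ·  [on edge]
    (9,11)@(19, 23): e=[0,-96,288] → ·  [on edge]
  covered (27 px):
    · · · · · · · · · · · ·
    · · · · · · · · · · · ·
    · · · · █ █ · · · · · ·
    · · · · █ █ · · · · · ·
    · · · · █ █ █ · · · · ·
    · · · █ █ █ █ · · · · ·
    · · · █ █ █ █ · · · · ·
    · · · █ █ █ █ █ · · · ·
    · · █ █ █ █ █ · · · · ·
    · · █ █ · · · · · · · ·
    · · · · · · · · · · · ·
    · · · · · · · · · · · ·
T1:
  2·area = 84  (B↔C swapped to make it positive)
  edge (18, 10)→(0, 14): d=(-18,4) inclusive
  edge (0, 14)→(24, 4): d=(24,-10) inclusive
  edge (24, 4)→(18, 10): d=(-6,6) inclusive
    (11,2)@(23, 5): e=[70,14,0] → █  [on edge]
    (8,3)@(17, 7): e=[58,2,24] → █
    (9,3)@(19, 7): e=[50,22,12] → █
    (10,3)@(21, 7): e=[42,42,0] → █  [on edge]
    (11,3)@(23, 7): e=[34,62,-12] → ·
    (6,4)@(13, 9): e=[38,10,36] → █
    (7,4)@(15, 9): e=[30,30,24] → █
    (9,4)@(19, 9): e=[14,70,0] → █  [on edge]
    (10,4)@(21, 9): e=[6,90,-12] → ·
    (4,5)@(9, 11): e=[18,18,48] → █
    (5,5)@(11, 11): e=[10,38,36] → █
    (7,5)@(15, 11): e=[-6,78,12] → ·
    (8,5)@(17, 11): e=[-14,98,0] → ·  [on edge]
    (7,6)@(15, 13): e=[-42,126,0] → ·  [on edge]
    (6,7)@(13, 15): e=[-70,154,0] → ·  [on edge]
    (5,8)@(11, 17): e=[-98,182,0] → ·  [on edge]
    (4,9)@(9, 19): e=[-126,210,0] → ·  [on edge]
    (3,10)@(7, 21): e=[-154,238,0] → ·  [on edge]
    (2,11)@(5, 23): e=[-182,266,0] → ·  [on edge]
  covered (12 px):
    · · · · · · · · · · · ·
    · · · · · · · · · · · ·
    · · · · · · · · · · · █
    · · · · · · · · █ █ █ ·
    · · · · · · █ █ █ █ · ·
    · · · · █ █ █ · · · · ·
    · █ · · · · · · · · · ·
    · · · · · · · · · · · ·
    · · · · · · · · · · · ·
    · · · · · · · · · · · ·
    · · · · · · · · · · · ·
    · · · · · · · · · · · ·

Z-buffer (winner per pixel, '.' = empty):
  . . . . . . . . . . . .
  . . . . . . . . . . . .
  . . . . 0 0 . . . . . 1
  . . . . 0 0 . . 1 1 1 .
  . . . . 0 0 1 1 1 1 . .
  . . . 0 1 1 1 . . . . .
  . 1 . 0 0 0 0 . . . . .
  . . . 0 0 0 0 0 . . . .
  . . 0 0 0 0 0 . . . . .
  . . 0 0 . . . . . . . .
  . . . . . . . . . . . .
  . . . . . . . . . . . .

Answer: 1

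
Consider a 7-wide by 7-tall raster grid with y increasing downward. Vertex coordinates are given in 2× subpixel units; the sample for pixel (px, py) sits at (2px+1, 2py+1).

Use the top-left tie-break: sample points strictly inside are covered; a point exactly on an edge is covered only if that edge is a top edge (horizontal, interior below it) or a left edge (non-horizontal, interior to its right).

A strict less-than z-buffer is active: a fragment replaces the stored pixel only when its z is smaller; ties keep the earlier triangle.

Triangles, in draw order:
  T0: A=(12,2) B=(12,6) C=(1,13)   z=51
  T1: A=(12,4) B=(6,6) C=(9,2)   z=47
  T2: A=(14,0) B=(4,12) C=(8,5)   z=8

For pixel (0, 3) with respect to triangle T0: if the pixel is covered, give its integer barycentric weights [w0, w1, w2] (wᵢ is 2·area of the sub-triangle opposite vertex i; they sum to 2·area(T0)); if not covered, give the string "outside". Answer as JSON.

T0:
  2·area = 44
  edge (12, 2)→(12, 6): d=(0,4) right/bottom  bias=-1
  edge (12, 6)→(1, 13): d=(-11,7) right/bottom  bias=-1
  edge (1, 13)→(12, 2): d=(11,-11) top-left  bias=+0
    (6,0)@(13, 1): e=[-4,48,0] → ·  [on edge]
    (5,1)@(11, 3): e=[4,40,0] → #  [on edge]
    (6,1)@(13, 3): e=[-4,26,22] → ·
    (4,2)@(9, 5): e=[12,32,0] → #  [on edge]
    (6,2)@(13, 5): e=[-4,4,44] → ·
    (3,3)@(7, 7): e=[20,24,0] → #  [on edge]
    (5,3)@(11, 7): e=[4,-4,44] → ·
    (2,4)@(5, 9): e=[28,16,0] → #  [on edge]
    (4,4)@(9, 9): e=[12,-12,44] → ·
    (1,5)@(3, 11): e=[36,8,0] → #  [on edge]
    (2,5)@(5, 11): e=[28,-6,22] → ·
    (3,5)@(7, 11): e=[20,-20,44] → ·
    (0,6)@(1, 13): e=[44,0,0] → ·  [on edge]
  covered (8 px):
    · · · · · · ·
    · · · · · # ·
    · · · · # # ·
    · · · # # · ·
    · · # # · · ·
    · # · · · · ·
    · · · · · · ·
T1:
  2·area = 18
  edge (12, 4)→(6, 6): d=(-6,2) right/bottom  bias=-1
  edge (6, 6)→(9, 2): d=(3,-4) top-left  bias=+0
  edge (9, 2)→(12, 4): d=(3,2) right/bottom  bias=-1
    (4,1)@(9, 3): e=[12,3,3] → #
    (5,1)@(11, 3): e=[8,11,-1] → ·
    (3,2)@(7, 5): e=[4,1,13] → #
    (4,2)@(9, 5): e=[0,9,9] → ·  [on edge]
    (1,3)@(3, 7): e=[0,-9,27] → ·  [on edge]
    (3,3)@(7, 7): e=[-8,7,19] → ·
  covered (2 px):
    · · · · · · ·
    · · · · # · ·
    · · · # · · ·
    · · · · · · ·
    · · · · · · ·
    · · · · · · ·
    · · · · · · ·
T2:
  2·area = 22
  edge (14, 0)→(4, 12): d=(-10,12) right/bottom  bias=-1
  edge (4, 12)→(8, 5): d=(4,-7) top-left  bias=+0
  edge (8, 5)→(14, 0): d=(6,-5) top-left  bias=+0
    (6,0)@(13, 1): e=[2,19,1] → #
    (5,1)@(11, 3): e=[6,13,3] → #
    (6,1)@(13, 3): e=[-18,27,13] → ·
    (4,2)@(9, 5): e=[10,7,5] → #
    (5,2)@(11, 5): e=[-14,21,15] → ·
    (3,3)@(7, 7): e=[14,1,7] → #
    (4,3)@(9, 7): e=[-10,15,17] → ·
    (3,4)@(7, 9): e=[-6,9,19] → ·
  covered (4 px):
    · · · · · · #
    · · · · · # ·
    · · · · # · ·
    · · · # · · ·
    · · · · · · ·
    · · · · · · ·
    · · · · · · ·

Result: "outside"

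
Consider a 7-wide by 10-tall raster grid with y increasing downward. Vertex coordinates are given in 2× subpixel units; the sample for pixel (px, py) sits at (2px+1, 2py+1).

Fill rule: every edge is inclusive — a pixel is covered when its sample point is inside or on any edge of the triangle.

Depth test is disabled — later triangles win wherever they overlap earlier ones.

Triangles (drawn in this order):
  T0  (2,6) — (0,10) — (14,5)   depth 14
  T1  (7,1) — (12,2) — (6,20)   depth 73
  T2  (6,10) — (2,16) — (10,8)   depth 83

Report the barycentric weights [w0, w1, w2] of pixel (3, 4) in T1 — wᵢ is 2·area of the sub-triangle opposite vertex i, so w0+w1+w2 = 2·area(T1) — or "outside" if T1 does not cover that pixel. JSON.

T0:
  2·area = 46  (B↔C swapped to make it positive)
  edge (2, 6)→(14, 5): d=(12,-1) inclusive
  edge (14, 5)→(0, 10): d=(-14,5) inclusive
  edge (0, 10)→(2, 6): d=(2,-4) inclusive
    (1,3)@(3, 7): e=[13,27,6] → █
    (2,3)@(5, 7): e=[15,17,14] → █
    (3,3)@(7, 7): e=[17,7,22] → █
    (4,3)@(9, 7): e=[19,-3,30] → ·
    (0,4)@(1, 9): e=[35,9,2] → █
    (1,4)@(3, 9): e=[37,-1,10] → ·
    (2,4)@(5, 9): e=[39,-11,18] → ·
    (3,4)@(7, 9): e=[41,-21,26] → ·
    (0,5)@(1, 11): e=[59,-19,6] → ·
  covered (4 px):
    · · · · · · ·
    · · · · · · ·
    · · · · · · ·
    · █ █ █ · · ·
    █ · · · · · ·
    · · · · · · ·
    · · · · · · ·
    · · · · · · ·
    · · · · · · ·
    · · · · · · ·
T1:
  2·area = 96
  edge (7, 1)→(12, 2): d=(5,1) inclusive
  edge (12, 2)→(6, 20): d=(-6,18) inclusive
  edge (6, 20)→(7, 1): d=(1,-19) inclusive
    (3,0)@(7, 1): e=[0,96,0] → █  [on edge]
    (4,0)@(9, 1): e=[-2,60,38] → ·
    (3,1)@(7, 3): e=[10,84,2] → █
    (4,1)@(9, 3): e=[8,48,40] → █
    (5,1)@(11, 3): e=[6,12,78] → █
    (6,1)@(13, 3): e=[4,-24,116] → ·
    (3,2)@(7, 5): e=[20,72,4] → █
    (5,2)@(11, 5): e=[16,0,80] → █  [on edge]
    (6,2)@(13, 5): e=[14,-36,118] → ·
    (3,3)@(7, 7): e=[30,60,6] → █
    (5,3)@(11, 7): e=[26,-12,82] → ·
    (3,4)@(7, 9): e=[40,48,8] → █
    (4,5)@(9, 11): e=[48,0,48] → █  [on edge]
    (3,8)@(7, 17): e=[80,0,16] → █  [on edge]
  covered (16 px):
    · · · █ · · ·
    · · · █ █ █ ·
    · · · █ █ █ ·
    · · · █ █ · ·
    · · · █ █ · ·
    · · · █ █ · ·
    · · · █ · · ·
    · · · █ · · ·
    · · · █ · · ·
    · · · · · · ·
T2:
  2·area = 16  (B↔C swapped to make it positive)
  edge (6, 10)→(10, 8): d=(4,-2) inclusive
  edge (10, 8)→(2, 16): d=(-8,8) inclusive
  edge (2, 16)→(6, 10): d=(4,-6) inclusive
    (6,2)@(13, 5): e=[-6,0,22] → ·  [on edge]
    (5,3)@(11, 7): e=[-2,0,18] → ·  [on edge]
    (4,4)@(9, 9): e=[2,0,14] → █  [on edge]
    (5,4)@(11, 9): e=[6,-16,26] → ·
    (3,5)@(7, 11): e=[6,0,10] → █  [on edge]
    (4,5)@(9, 11): e=[10,-16,22] → ·
    (2,6)@(5, 13): e=[10,0,6] → █  [on edge]
    (3,6)@(7, 13): e=[14,-16,18] → ·
    (1,7)@(3, 15): e=[14,0,2] → █  [on edge]
    (2,7)@(5, 15): e=[18,-16,14] → ·
    (0,8)@(1, 17): e=[18,0,-2] → ·  [on edge]
    (1,8)@(3, 17): e=[22,-16,10] → ·
  covered (4 px):
    · · · · · · ·
    · · · · · · ·
    · · · · · · ·
    · · · · · · ·
    · · · · █ · ·
    · · · █ · · ·
    · · █ · · · ·
    · █ · · · · ·
    · · · · · · ·
    · · · · · · ·

Final: [48,8,40]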